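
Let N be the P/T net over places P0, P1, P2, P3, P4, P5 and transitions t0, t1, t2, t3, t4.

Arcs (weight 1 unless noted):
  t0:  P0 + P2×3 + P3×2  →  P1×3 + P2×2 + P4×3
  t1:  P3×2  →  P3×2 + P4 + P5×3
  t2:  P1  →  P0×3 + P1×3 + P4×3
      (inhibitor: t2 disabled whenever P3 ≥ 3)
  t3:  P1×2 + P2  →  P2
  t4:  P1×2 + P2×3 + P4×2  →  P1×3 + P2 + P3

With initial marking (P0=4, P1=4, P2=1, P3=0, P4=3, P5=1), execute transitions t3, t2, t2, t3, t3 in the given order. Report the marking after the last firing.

step 1: fire t3:  (P0=4, P1=4, P2=1, P3=0, P4=3, P5=1) → (P0=4, P1=2, P2=1, P3=0, P4=3, P5=1)
step 2: fire t2:  (P0=4, P1=2, P2=1, P3=0, P4=3, P5=1) → (P0=7, P1=4, P2=1, P3=0, P4=6, P5=1)
step 3: fire t2:  (P0=7, P1=4, P2=1, P3=0, P4=6, P5=1) → (P0=10, P1=6, P2=1, P3=0, P4=9, P5=1)
step 4: fire t3:  (P0=10, P1=6, P2=1, P3=0, P4=9, P5=1) → (P0=10, P1=4, P2=1, P3=0, P4=9, P5=1)
step 5: fire t3:  (P0=10, P1=4, P2=1, P3=0, P4=9, P5=1) → (P0=10, P1=2, P2=1, P3=0, P4=9, P5=1)

(P0=10, P1=2, P2=1, P3=0, P4=9, P5=1)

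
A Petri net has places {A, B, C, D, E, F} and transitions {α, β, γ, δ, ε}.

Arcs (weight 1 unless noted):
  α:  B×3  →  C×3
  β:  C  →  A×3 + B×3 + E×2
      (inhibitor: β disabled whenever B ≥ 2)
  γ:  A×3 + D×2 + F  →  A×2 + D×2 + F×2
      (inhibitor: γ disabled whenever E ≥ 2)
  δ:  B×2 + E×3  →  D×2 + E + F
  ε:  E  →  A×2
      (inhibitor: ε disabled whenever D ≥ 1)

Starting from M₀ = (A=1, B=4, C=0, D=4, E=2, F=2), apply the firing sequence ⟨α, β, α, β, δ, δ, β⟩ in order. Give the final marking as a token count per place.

(A=10, B=3, C=3, D=8, E=4, F=4)

step 1: fire α:  (A=1, B=4, C=0, D=4, E=2, F=2) → (A=1, B=1, C=3, D=4, E=2, F=2)
step 2: fire β:  (A=1, B=1, C=3, D=4, E=2, F=2) → (A=4, B=4, C=2, D=4, E=4, F=2)
step 3: fire α:  (A=4, B=4, C=2, D=4, E=4, F=2) → (A=4, B=1, C=5, D=4, E=4, F=2)
step 4: fire β:  (A=4, B=1, C=5, D=4, E=4, F=2) → (A=7, B=4, C=4, D=4, E=6, F=2)
step 5: fire δ:  (A=7, B=4, C=4, D=4, E=6, F=2) → (A=7, B=2, C=4, D=6, E=4, F=3)
step 6: fire δ:  (A=7, B=2, C=4, D=6, E=4, F=3) → (A=7, B=0, C=4, D=8, E=2, F=4)
step 7: fire β:  (A=7, B=0, C=4, D=8, E=2, F=4) → (A=10, B=3, C=3, D=8, E=4, F=4)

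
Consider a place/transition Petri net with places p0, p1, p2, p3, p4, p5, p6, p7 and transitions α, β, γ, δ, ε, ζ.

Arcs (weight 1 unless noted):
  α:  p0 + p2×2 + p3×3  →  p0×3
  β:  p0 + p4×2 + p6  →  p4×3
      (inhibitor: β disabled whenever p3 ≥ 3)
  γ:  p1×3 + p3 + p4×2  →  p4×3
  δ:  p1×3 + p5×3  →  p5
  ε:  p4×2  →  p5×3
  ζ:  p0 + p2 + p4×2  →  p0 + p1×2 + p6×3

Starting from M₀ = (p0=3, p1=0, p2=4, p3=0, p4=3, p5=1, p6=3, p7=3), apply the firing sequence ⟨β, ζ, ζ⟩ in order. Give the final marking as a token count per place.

step 1: fire β:  (p0=3, p1=0, p2=4, p3=0, p4=3, p5=1, p6=3, p7=3) → (p0=2, p1=0, p2=4, p3=0, p4=4, p5=1, p6=2, p7=3)
step 2: fire ζ:  (p0=2, p1=0, p2=4, p3=0, p4=4, p5=1, p6=2, p7=3) → (p0=2, p1=2, p2=3, p3=0, p4=2, p5=1, p6=5, p7=3)
step 3: fire ζ:  (p0=2, p1=2, p2=3, p3=0, p4=2, p5=1, p6=5, p7=3) → (p0=2, p1=4, p2=2, p3=0, p4=0, p5=1, p6=8, p7=3)

(p0=2, p1=4, p2=2, p3=0, p4=0, p5=1, p6=8, p7=3)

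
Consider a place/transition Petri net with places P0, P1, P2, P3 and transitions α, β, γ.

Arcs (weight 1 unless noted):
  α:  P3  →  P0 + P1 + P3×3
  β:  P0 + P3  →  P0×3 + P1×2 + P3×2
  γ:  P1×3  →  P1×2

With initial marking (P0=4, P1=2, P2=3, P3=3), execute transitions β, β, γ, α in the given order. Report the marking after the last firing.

step 1: fire β:  (P0=4, P1=2, P2=3, P3=3) → (P0=6, P1=4, P2=3, P3=4)
step 2: fire β:  (P0=6, P1=4, P2=3, P3=4) → (P0=8, P1=6, P2=3, P3=5)
step 3: fire γ:  (P0=8, P1=6, P2=3, P3=5) → (P0=8, P1=5, P2=3, P3=5)
step 4: fire α:  (P0=8, P1=5, P2=3, P3=5) → (P0=9, P1=6, P2=3, P3=7)

(P0=9, P1=6, P2=3, P3=7)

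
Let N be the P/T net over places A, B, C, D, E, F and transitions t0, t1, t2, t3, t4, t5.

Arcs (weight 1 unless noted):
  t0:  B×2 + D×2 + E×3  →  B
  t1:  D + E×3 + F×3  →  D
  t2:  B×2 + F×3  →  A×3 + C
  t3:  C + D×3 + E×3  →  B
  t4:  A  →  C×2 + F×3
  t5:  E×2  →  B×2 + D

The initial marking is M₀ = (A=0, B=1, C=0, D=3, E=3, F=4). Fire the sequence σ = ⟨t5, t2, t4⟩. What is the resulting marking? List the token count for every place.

(A=2, B=1, C=3, D=4, E=1, F=4)

step 1: fire t5:  (A=0, B=1, C=0, D=3, E=3, F=4) → (A=0, B=3, C=0, D=4, E=1, F=4)
step 2: fire t2:  (A=0, B=3, C=0, D=4, E=1, F=4) → (A=3, B=1, C=1, D=4, E=1, F=1)
step 3: fire t4:  (A=3, B=1, C=1, D=4, E=1, F=1) → (A=2, B=1, C=3, D=4, E=1, F=4)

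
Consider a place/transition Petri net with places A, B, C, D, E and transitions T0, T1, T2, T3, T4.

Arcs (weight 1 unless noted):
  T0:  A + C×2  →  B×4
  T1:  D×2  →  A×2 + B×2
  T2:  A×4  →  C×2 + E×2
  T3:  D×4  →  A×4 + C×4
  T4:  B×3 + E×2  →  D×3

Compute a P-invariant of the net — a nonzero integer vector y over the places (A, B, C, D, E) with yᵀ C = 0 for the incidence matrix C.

y = (A:2, B:1, C:1, D:3, E:3)

Incidence matrix C (rows=places, cols=transitions):
       T0   T1   T2   T3   T4
    A  -1    2   -4    4    0
    B   4    2    0    0   -3
    C  -2    0    2    4    0
    D   0   -2    0   -4    3
    E   0    0    2    0   -2

Candidate y = [2, 1, 1, 3, 3]; check y·C column-wise:
  col T0: 2·-1 + 1·4 + 1·-2 + 3·0 + 3·0 = 0
  col T1: 2·2 + 1·2 + 1·0 + 3·-2 + 3·0 = 0
  col T2: 2·-4 + 1·0 + 1·2 + 3·0 + 3·2 = 0
  col T3: 2·4 + 1·0 + 1·4 + 3·-4 + 3·0 = 0
  col T4: 2·0 + 1·-3 + 1·0 + 3·3 + 3·-2 = 0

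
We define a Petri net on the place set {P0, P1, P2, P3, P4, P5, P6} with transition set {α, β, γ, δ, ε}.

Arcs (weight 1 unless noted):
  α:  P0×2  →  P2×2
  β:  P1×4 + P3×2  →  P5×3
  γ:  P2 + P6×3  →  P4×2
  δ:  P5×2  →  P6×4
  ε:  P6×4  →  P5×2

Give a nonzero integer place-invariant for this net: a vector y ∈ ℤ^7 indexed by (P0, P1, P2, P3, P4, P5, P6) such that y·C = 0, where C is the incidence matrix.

Incidence matrix C (rows=places, cols=transitions):
        α    β    γ    δ    ε
   P0  -2    0    0    0    0
   P1   0   -4    0    0    0
   P2   2    0   -1    0    0
   P3   0   -2    0    0    0
   P4   0    0    2    0    0
   P5   0    3    0   -2    2
   P6   0    0   -3    4   -4

Candidate y = [0, 1, 0, -2, 0, 0, 0]; check y·C column-wise:
  col α: 0·-2 + 1·0 + 0·2 + -2·0 = 0
  col β: 1·-4 + -2·-2 + 0·3 = 0
  col γ: 1·0 + 0·-1 + -2·0 + 0·2 + 0·-3 = 0
  col δ: 1·0 + -2·0 + 0·-2 + 0·4 = 0
  col ε: 1·0 + -2·0 + 0·2 + 0·-4 = 0

y = (P0:0, P1:1, P2:0, P3:-2, P4:0, P5:0, P6:0)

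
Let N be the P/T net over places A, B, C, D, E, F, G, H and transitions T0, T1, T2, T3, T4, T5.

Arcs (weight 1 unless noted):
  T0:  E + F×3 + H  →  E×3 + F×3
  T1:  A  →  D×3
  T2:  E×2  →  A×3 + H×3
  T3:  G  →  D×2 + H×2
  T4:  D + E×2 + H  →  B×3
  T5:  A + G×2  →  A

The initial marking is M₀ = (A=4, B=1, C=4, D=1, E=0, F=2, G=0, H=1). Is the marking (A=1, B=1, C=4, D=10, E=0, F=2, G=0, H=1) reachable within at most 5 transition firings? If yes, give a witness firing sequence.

step 1: fire T1:  (A=4, B=1, C=4, D=1, E=0, F=2, G=0, H=1) → (A=3, B=1, C=4, D=4, E=0, F=2, G=0, H=1)
step 2: fire T1:  (A=3, B=1, C=4, D=4, E=0, F=2, G=0, H=1) → (A=2, B=1, C=4, D=7, E=0, F=2, G=0, H=1)
step 3: fire T1:  (A=2, B=1, C=4, D=7, E=0, F=2, G=0, H=1) → (A=1, B=1, C=4, D=10, E=0, F=2, G=0, H=1)

YES — reachable via ⟨T1, T1, T1⟩ (3 firings)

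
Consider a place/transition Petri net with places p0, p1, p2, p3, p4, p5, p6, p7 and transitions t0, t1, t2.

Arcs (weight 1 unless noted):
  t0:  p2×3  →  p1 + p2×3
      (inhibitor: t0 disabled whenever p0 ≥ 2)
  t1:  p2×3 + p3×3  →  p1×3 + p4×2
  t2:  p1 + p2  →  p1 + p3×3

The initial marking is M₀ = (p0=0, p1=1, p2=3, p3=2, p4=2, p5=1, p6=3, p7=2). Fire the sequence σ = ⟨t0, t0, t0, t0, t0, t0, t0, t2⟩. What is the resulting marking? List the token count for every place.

(p0=0, p1=8, p2=2, p3=5, p4=2, p5=1, p6=3, p7=2)

step 1: fire t0:  (p0=0, p1=1, p2=3, p3=2, p4=2, p5=1, p6=3, p7=2) → (p0=0, p1=2, p2=3, p3=2, p4=2, p5=1, p6=3, p7=2)
step 2: fire t0:  (p0=0, p1=2, p2=3, p3=2, p4=2, p5=1, p6=3, p7=2) → (p0=0, p1=3, p2=3, p3=2, p4=2, p5=1, p6=3, p7=2)
step 3: fire t0:  (p0=0, p1=3, p2=3, p3=2, p4=2, p5=1, p6=3, p7=2) → (p0=0, p1=4, p2=3, p3=2, p4=2, p5=1, p6=3, p7=2)
step 4: fire t0:  (p0=0, p1=4, p2=3, p3=2, p4=2, p5=1, p6=3, p7=2) → (p0=0, p1=5, p2=3, p3=2, p4=2, p5=1, p6=3, p7=2)
step 5: fire t0:  (p0=0, p1=5, p2=3, p3=2, p4=2, p5=1, p6=3, p7=2) → (p0=0, p1=6, p2=3, p3=2, p4=2, p5=1, p6=3, p7=2)
step 6: fire t0:  (p0=0, p1=6, p2=3, p3=2, p4=2, p5=1, p6=3, p7=2) → (p0=0, p1=7, p2=3, p3=2, p4=2, p5=1, p6=3, p7=2)
step 7: fire t0:  (p0=0, p1=7, p2=3, p3=2, p4=2, p5=1, p6=3, p7=2) → (p0=0, p1=8, p2=3, p3=2, p4=2, p5=1, p6=3, p7=2)
step 8: fire t2:  (p0=0, p1=8, p2=3, p3=2, p4=2, p5=1, p6=3, p7=2) → (p0=0, p1=8, p2=2, p3=5, p4=2, p5=1, p6=3, p7=2)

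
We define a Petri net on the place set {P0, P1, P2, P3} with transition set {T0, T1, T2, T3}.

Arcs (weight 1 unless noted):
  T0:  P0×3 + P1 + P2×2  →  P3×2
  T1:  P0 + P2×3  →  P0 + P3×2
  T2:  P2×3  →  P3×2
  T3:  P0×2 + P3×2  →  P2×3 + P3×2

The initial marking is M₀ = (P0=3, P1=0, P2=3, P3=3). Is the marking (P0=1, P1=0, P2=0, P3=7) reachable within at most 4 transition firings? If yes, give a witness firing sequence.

YES — reachable via ⟨T1, T3, T1⟩ (3 firings)

step 1: fire T1:  (P0=3, P1=0, P2=3, P3=3) → (P0=3, P1=0, P2=0, P3=5)
step 2: fire T3:  (P0=3, P1=0, P2=0, P3=5) → (P0=1, P1=0, P2=3, P3=5)
step 3: fire T1:  (P0=1, P1=0, P2=3, P3=5) → (P0=1, P1=0, P2=0, P3=7)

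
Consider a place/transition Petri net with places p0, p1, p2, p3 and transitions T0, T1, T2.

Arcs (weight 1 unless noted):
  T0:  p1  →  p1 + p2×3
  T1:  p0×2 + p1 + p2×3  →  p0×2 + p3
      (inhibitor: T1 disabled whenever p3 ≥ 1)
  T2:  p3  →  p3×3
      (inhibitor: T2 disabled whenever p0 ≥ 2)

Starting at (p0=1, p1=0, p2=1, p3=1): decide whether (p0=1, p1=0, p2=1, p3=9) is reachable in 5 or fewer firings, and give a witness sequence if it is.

YES — reachable via ⟨T2, T2, T2, T2⟩ (4 firings)

step 1: fire T2:  (p0=1, p1=0, p2=1, p3=1) → (p0=1, p1=0, p2=1, p3=3)
step 2: fire T2:  (p0=1, p1=0, p2=1, p3=3) → (p0=1, p1=0, p2=1, p3=5)
step 3: fire T2:  (p0=1, p1=0, p2=1, p3=5) → (p0=1, p1=0, p2=1, p3=7)
step 4: fire T2:  (p0=1, p1=0, p2=1, p3=7) → (p0=1, p1=0, p2=1, p3=9)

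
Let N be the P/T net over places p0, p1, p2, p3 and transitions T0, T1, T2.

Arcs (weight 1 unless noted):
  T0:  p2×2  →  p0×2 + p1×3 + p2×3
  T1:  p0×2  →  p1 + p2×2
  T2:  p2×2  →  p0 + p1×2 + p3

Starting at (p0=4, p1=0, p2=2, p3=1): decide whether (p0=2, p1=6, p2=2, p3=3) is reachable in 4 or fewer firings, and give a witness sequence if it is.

step 1: fire T1:  (p0=4, p1=0, p2=2, p3=1) → (p0=2, p1=1, p2=4, p3=1)
step 2: fire T1:  (p0=2, p1=1, p2=4, p3=1) → (p0=0, p1=2, p2=6, p3=1)
step 3: fire T2:  (p0=0, p1=2, p2=6, p3=1) → (p0=1, p1=4, p2=4, p3=2)
step 4: fire T2:  (p0=1, p1=4, p2=4, p3=2) → (p0=2, p1=6, p2=2, p3=3)

YES — reachable via ⟨T1, T1, T2, T2⟩ (4 firings)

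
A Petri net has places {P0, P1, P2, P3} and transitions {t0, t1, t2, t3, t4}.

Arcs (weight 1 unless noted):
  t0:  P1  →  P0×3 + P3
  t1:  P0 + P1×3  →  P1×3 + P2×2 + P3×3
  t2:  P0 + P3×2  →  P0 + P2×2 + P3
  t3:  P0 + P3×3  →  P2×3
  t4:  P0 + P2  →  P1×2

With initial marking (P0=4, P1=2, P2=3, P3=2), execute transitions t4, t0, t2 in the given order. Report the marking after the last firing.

(P0=6, P1=3, P2=4, P3=2)

step 1: fire t4:  (P0=4, P1=2, P2=3, P3=2) → (P0=3, P1=4, P2=2, P3=2)
step 2: fire t0:  (P0=3, P1=4, P2=2, P3=2) → (P0=6, P1=3, P2=2, P3=3)
step 3: fire t2:  (P0=6, P1=3, P2=2, P3=3) → (P0=6, P1=3, P2=4, P3=2)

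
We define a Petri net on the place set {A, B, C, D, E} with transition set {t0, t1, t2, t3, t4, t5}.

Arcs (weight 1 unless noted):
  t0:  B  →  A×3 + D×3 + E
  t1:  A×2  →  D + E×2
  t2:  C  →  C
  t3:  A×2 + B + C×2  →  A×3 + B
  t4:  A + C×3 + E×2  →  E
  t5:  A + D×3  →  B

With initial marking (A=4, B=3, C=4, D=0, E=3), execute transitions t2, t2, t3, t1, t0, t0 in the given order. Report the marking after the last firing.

(A=9, B=1, C=2, D=7, E=7)

step 1: fire t2:  (A=4, B=3, C=4, D=0, E=3) → (A=4, B=3, C=4, D=0, E=3)
step 2: fire t2:  (A=4, B=3, C=4, D=0, E=3) → (A=4, B=3, C=4, D=0, E=3)
step 3: fire t3:  (A=4, B=3, C=4, D=0, E=3) → (A=5, B=3, C=2, D=0, E=3)
step 4: fire t1:  (A=5, B=3, C=2, D=0, E=3) → (A=3, B=3, C=2, D=1, E=5)
step 5: fire t0:  (A=3, B=3, C=2, D=1, E=5) → (A=6, B=2, C=2, D=4, E=6)
step 6: fire t0:  (A=6, B=2, C=2, D=4, E=6) → (A=9, B=1, C=2, D=7, E=7)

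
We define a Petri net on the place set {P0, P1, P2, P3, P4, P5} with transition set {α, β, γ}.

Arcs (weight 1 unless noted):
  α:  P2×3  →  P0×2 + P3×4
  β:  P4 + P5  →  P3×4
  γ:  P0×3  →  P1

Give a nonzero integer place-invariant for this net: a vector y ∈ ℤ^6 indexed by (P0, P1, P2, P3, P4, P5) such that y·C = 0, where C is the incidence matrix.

Incidence matrix C (rows=places, cols=transitions):
        α    β    γ
   P0   2    0   -3
   P1   0    0    1
   P2  -3    0    0
   P3   4    4    0
   P4   0   -1    0
   P5   0   -1    0

Candidate y = [3, 9, 2, 0, 0, 0]; check y·C column-wise:
  col α: 3·2 + 9·0 + 2·-3 + 0·4 = 0
  col β: 3·0 + 9·0 + 2·0 + 0·4 + 0·-1 + 0·-1 = 0
  col γ: 3·-3 + 9·1 + 2·0 = 0

y = (P0:3, P1:9, P2:2, P3:0, P4:0, P5:0)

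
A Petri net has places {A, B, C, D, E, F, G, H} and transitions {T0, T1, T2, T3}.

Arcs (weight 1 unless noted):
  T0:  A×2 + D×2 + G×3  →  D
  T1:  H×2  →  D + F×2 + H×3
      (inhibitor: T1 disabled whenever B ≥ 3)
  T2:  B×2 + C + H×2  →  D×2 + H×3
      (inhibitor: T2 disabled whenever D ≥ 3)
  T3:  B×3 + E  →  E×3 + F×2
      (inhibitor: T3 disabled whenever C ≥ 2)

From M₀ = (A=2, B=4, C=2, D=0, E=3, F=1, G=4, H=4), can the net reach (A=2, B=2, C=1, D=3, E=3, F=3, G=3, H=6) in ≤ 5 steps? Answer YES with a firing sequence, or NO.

depth 0: 1 marking
depth 1: 2 markings reached so far
depth 2: 5 markings reached so far
depth 3: 9 markings reached so far
depth 4: 13 markings reached so far
depth 5: 17 markings reached so far
target is not among the 17 markings reachable within 5 steps

NO — not reachable within 5 firings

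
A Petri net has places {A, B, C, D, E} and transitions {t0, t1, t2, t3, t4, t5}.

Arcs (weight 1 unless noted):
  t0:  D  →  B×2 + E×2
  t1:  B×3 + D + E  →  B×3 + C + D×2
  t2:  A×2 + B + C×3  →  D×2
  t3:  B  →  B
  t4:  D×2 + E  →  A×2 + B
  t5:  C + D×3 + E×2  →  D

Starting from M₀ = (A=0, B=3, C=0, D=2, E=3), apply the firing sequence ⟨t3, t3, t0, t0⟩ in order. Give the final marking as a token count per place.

(A=0, B=7, C=0, D=0, E=7)

step 1: fire t3:  (A=0, B=3, C=0, D=2, E=3) → (A=0, B=3, C=0, D=2, E=3)
step 2: fire t3:  (A=0, B=3, C=0, D=2, E=3) → (A=0, B=3, C=0, D=2, E=3)
step 3: fire t0:  (A=0, B=3, C=0, D=2, E=3) → (A=0, B=5, C=0, D=1, E=5)
step 4: fire t0:  (A=0, B=5, C=0, D=1, E=5) → (A=0, B=7, C=0, D=0, E=7)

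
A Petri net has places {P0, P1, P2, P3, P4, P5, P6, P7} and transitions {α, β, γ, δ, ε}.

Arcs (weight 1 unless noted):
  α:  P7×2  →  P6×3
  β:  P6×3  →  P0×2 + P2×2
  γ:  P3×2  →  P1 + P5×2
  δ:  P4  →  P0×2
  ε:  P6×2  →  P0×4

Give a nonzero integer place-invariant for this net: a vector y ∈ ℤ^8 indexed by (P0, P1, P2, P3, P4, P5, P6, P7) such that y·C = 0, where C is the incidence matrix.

y = (P0:0, P1:2, P2:0, P3:1, P4:0, P5:0, P6:0, P7:0)

Incidence matrix C (rows=places, cols=transitions):
        α    β    γ    δ    ε
   P0   0    2    0    2    4
   P1   0    0    1    0    0
   P2   0    2    0    0    0
   P3   0    0   -2    0    0
   P4   0    0    0   -1    0
   P5   0    0    2    0    0
   P6   3   -3    0    0   -2
   P7  -2    0    0    0    0

Candidate y = [0, 2, 0, 1, 0, 0, 0, 0]; check y·C column-wise:
  col α: 2·0 + 1·0 + 0·3 + 0·-2 = 0
  col β: 0·2 + 2·0 + 0·2 + 1·0 + 0·-3 = 0
  col γ: 2·1 + 1·-2 + 0·2 = 0
  col δ: 0·2 + 2·0 + 1·0 + 0·-1 = 0
  col ε: 0·4 + 2·0 + 1·0 + 0·-2 = 0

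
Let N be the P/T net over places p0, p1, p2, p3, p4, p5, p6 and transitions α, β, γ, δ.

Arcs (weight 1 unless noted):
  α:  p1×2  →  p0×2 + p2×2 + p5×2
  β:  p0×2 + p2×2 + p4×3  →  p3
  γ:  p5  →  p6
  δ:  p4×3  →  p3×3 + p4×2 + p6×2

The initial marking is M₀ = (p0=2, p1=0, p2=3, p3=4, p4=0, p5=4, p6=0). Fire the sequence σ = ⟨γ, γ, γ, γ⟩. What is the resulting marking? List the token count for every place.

(p0=2, p1=0, p2=3, p3=4, p4=0, p5=0, p6=4)

step 1: fire γ:  (p0=2, p1=0, p2=3, p3=4, p4=0, p5=4, p6=0) → (p0=2, p1=0, p2=3, p3=4, p4=0, p5=3, p6=1)
step 2: fire γ:  (p0=2, p1=0, p2=3, p3=4, p4=0, p5=3, p6=1) → (p0=2, p1=0, p2=3, p3=4, p4=0, p5=2, p6=2)
step 3: fire γ:  (p0=2, p1=0, p2=3, p3=4, p4=0, p5=2, p6=2) → (p0=2, p1=0, p2=3, p3=4, p4=0, p5=1, p6=3)
step 4: fire γ:  (p0=2, p1=0, p2=3, p3=4, p4=0, p5=1, p6=3) → (p0=2, p1=0, p2=3, p3=4, p4=0, p5=0, p6=4)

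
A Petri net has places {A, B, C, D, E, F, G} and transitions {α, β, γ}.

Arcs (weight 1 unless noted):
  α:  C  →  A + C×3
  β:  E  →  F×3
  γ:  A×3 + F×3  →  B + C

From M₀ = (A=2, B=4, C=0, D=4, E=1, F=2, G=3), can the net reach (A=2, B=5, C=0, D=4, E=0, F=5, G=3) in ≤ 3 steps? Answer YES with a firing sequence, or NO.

NO — not reachable within 3 firings

depth 0: 1 marking
depth 1: 2 markings reached so far
depth 2: 2 markings reached so far
(frontier empty at depth 2; search complete)
target is not among the 2 markings reachable within 3 steps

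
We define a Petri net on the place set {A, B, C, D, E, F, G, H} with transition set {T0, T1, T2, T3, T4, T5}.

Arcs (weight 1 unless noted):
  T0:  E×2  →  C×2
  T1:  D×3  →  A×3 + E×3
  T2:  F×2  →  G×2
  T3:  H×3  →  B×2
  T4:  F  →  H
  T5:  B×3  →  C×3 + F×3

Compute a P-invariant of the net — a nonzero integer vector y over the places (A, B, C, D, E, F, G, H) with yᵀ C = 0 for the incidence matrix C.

y = (A:1, B:0, C:0, D:1, E:0, F:0, G:0, H:0)

Incidence matrix C (rows=places, cols=transitions):
       T0   T1   T2   T3   T4   T5
    A   0    3    0    0    0    0
    B   0    0    0    2    0   -3
    C   2    0    0    0    0    3
    D   0   -3    0    0    0    0
    E  -2    3    0    0    0    0
    F   0    0   -2    0   -1    3
    G   0    0    2    0    0    0
    H   0    0    0   -3    1    0

Candidate y = [1, 0, 0, 1, 0, 0, 0, 0]; check y·C column-wise:
  col T0: 1·0 + 0·2 + 1·0 + 0·-2 = 0
  col T1: 1·3 + 1·-3 + 0·3 = 0
  col T2: 1·0 + 1·0 + 0·-2 + 0·2 = 0
  col T3: 1·0 + 0·2 + 1·0 + 0·-3 = 0
  col T4: 1·0 + 1·0 + 0·-1 + 0·1 = 0
  col T5: 1·0 + 0·-3 + 0·3 + 1·0 + 0·3 = 0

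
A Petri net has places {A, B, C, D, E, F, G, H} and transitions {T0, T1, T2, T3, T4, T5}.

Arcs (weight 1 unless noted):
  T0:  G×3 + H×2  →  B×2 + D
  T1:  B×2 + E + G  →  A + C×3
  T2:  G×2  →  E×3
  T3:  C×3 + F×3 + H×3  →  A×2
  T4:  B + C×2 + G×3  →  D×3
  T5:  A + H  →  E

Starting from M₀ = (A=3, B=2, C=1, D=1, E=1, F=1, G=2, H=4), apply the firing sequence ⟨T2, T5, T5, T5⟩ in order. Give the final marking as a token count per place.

step 1: fire T2:  (A=3, B=2, C=1, D=1, E=1, F=1, G=2, H=4) → (A=3, B=2, C=1, D=1, E=4, F=1, G=0, H=4)
step 2: fire T5:  (A=3, B=2, C=1, D=1, E=4, F=1, G=0, H=4) → (A=2, B=2, C=1, D=1, E=5, F=1, G=0, H=3)
step 3: fire T5:  (A=2, B=2, C=1, D=1, E=5, F=1, G=0, H=3) → (A=1, B=2, C=1, D=1, E=6, F=1, G=0, H=2)
step 4: fire T5:  (A=1, B=2, C=1, D=1, E=6, F=1, G=0, H=2) → (A=0, B=2, C=1, D=1, E=7, F=1, G=0, H=1)

(A=0, B=2, C=1, D=1, E=7, F=1, G=0, H=1)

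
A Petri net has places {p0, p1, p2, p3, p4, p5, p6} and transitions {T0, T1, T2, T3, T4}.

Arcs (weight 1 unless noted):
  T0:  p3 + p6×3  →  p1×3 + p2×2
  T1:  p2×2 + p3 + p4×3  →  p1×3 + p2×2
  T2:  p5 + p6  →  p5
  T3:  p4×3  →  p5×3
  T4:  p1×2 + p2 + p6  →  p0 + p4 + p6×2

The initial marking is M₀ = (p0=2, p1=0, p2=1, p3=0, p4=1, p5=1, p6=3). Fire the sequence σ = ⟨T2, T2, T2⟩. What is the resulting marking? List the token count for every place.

(p0=2, p1=0, p2=1, p3=0, p4=1, p5=1, p6=0)

step 1: fire T2:  (p0=2, p1=0, p2=1, p3=0, p4=1, p5=1, p6=3) → (p0=2, p1=0, p2=1, p3=0, p4=1, p5=1, p6=2)
step 2: fire T2:  (p0=2, p1=0, p2=1, p3=0, p4=1, p5=1, p6=2) → (p0=2, p1=0, p2=1, p3=0, p4=1, p5=1, p6=1)
step 3: fire T2:  (p0=2, p1=0, p2=1, p3=0, p4=1, p5=1, p6=1) → (p0=2, p1=0, p2=1, p3=0, p4=1, p5=1, p6=0)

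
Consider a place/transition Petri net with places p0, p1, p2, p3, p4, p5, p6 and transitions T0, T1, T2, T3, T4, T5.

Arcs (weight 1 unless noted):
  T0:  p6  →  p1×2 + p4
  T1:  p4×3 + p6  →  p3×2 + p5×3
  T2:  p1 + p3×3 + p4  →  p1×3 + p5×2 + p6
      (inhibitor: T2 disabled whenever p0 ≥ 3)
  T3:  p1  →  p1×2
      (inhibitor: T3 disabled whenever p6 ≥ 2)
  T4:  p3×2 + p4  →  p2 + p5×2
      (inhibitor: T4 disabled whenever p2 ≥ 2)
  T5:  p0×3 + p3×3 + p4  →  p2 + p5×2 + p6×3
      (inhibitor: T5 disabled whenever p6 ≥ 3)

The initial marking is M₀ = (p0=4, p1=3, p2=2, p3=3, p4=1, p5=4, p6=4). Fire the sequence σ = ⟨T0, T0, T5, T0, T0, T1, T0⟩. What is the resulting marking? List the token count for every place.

step 1: fire T0:  (p0=4, p1=3, p2=2, p3=3, p4=1, p5=4, p6=4) → (p0=4, p1=5, p2=2, p3=3, p4=2, p5=4, p6=3)
step 2: fire T0:  (p0=4, p1=5, p2=2, p3=3, p4=2, p5=4, p6=3) → (p0=4, p1=7, p2=2, p3=3, p4=3, p5=4, p6=2)
step 3: fire T5:  (p0=4, p1=7, p2=2, p3=3, p4=3, p5=4, p6=2) → (p0=1, p1=7, p2=3, p3=0, p4=2, p5=6, p6=5)
step 4: fire T0:  (p0=1, p1=7, p2=3, p3=0, p4=2, p5=6, p6=5) → (p0=1, p1=9, p2=3, p3=0, p4=3, p5=6, p6=4)
step 5: fire T0:  (p0=1, p1=9, p2=3, p3=0, p4=3, p5=6, p6=4) → (p0=1, p1=11, p2=3, p3=0, p4=4, p5=6, p6=3)
step 6: fire T1:  (p0=1, p1=11, p2=3, p3=0, p4=4, p5=6, p6=3) → (p0=1, p1=11, p2=3, p3=2, p4=1, p5=9, p6=2)
step 7: fire T0:  (p0=1, p1=11, p2=3, p3=2, p4=1, p5=9, p6=2) → (p0=1, p1=13, p2=3, p3=2, p4=2, p5=9, p6=1)

(p0=1, p1=13, p2=3, p3=2, p4=2, p5=9, p6=1)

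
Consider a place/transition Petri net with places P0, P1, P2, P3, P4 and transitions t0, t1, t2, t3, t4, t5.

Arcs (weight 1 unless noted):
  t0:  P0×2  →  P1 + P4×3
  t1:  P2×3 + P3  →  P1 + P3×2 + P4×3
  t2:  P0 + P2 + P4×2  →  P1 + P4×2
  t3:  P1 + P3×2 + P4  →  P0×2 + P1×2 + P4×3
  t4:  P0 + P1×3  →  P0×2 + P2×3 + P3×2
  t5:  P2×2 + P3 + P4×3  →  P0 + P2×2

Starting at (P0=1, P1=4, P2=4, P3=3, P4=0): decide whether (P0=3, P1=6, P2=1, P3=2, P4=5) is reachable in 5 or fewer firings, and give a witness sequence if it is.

YES — reachable via ⟨t1, t3⟩ (2 firings)

step 1: fire t1:  (P0=1, P1=4, P2=4, P3=3, P4=0) → (P0=1, P1=5, P2=1, P3=4, P4=3)
step 2: fire t3:  (P0=1, P1=5, P2=1, P3=4, P4=3) → (P0=3, P1=6, P2=1, P3=2, P4=5)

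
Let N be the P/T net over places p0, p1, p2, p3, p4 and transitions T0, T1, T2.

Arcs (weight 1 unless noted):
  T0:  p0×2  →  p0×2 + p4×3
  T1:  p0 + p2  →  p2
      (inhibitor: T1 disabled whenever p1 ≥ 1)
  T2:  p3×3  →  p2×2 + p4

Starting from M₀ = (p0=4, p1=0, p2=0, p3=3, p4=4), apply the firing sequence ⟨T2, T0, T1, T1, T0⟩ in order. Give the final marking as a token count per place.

(p0=2, p1=0, p2=2, p3=0, p4=11)

step 1: fire T2:  (p0=4, p1=0, p2=0, p3=3, p4=4) → (p0=4, p1=0, p2=2, p3=0, p4=5)
step 2: fire T0:  (p0=4, p1=0, p2=2, p3=0, p4=5) → (p0=4, p1=0, p2=2, p3=0, p4=8)
step 3: fire T1:  (p0=4, p1=0, p2=2, p3=0, p4=8) → (p0=3, p1=0, p2=2, p3=0, p4=8)
step 4: fire T1:  (p0=3, p1=0, p2=2, p3=0, p4=8) → (p0=2, p1=0, p2=2, p3=0, p4=8)
step 5: fire T0:  (p0=2, p1=0, p2=2, p3=0, p4=8) → (p0=2, p1=0, p2=2, p3=0, p4=11)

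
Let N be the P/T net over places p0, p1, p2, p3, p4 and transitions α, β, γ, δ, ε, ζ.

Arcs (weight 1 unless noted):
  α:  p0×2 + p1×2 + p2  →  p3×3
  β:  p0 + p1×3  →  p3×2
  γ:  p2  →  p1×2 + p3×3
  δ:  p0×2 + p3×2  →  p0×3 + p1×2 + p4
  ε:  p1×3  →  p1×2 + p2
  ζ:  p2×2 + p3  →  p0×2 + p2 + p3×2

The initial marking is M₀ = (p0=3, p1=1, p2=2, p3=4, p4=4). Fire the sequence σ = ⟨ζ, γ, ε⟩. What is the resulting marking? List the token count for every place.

step 1: fire ζ:  (p0=3, p1=1, p2=2, p3=4, p4=4) → (p0=5, p1=1, p2=1, p3=5, p4=4)
step 2: fire γ:  (p0=5, p1=1, p2=1, p3=5, p4=4) → (p0=5, p1=3, p2=0, p3=8, p4=4)
step 3: fire ε:  (p0=5, p1=3, p2=0, p3=8, p4=4) → (p0=5, p1=2, p2=1, p3=8, p4=4)

(p0=5, p1=2, p2=1, p3=8, p4=4)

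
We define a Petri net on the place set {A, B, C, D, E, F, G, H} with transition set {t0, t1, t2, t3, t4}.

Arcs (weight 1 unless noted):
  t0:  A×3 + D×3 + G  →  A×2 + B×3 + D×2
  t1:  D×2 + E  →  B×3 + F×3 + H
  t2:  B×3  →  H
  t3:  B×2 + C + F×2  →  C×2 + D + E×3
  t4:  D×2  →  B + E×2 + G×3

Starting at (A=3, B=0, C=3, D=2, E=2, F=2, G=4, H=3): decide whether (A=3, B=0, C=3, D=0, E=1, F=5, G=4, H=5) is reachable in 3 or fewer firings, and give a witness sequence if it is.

YES — reachable via ⟨t1, t2⟩ (2 firings)

step 1: fire t1:  (A=3, B=0, C=3, D=2, E=2, F=2, G=4, H=3) → (A=3, B=3, C=3, D=0, E=1, F=5, G=4, H=4)
step 2: fire t2:  (A=3, B=3, C=3, D=0, E=1, F=5, G=4, H=4) → (A=3, B=0, C=3, D=0, E=1, F=5, G=4, H=5)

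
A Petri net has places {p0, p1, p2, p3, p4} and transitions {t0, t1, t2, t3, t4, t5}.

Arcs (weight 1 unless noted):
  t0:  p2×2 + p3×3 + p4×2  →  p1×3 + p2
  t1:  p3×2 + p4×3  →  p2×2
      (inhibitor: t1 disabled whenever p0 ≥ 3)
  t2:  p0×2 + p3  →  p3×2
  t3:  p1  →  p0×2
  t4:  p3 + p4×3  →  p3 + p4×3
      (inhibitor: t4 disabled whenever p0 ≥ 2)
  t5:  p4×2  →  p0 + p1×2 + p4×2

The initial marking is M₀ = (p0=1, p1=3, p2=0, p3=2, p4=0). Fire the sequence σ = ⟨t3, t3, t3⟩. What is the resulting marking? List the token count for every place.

(p0=7, p1=0, p2=0, p3=2, p4=0)

step 1: fire t3:  (p0=1, p1=3, p2=0, p3=2, p4=0) → (p0=3, p1=2, p2=0, p3=2, p4=0)
step 2: fire t3:  (p0=3, p1=2, p2=0, p3=2, p4=0) → (p0=5, p1=1, p2=0, p3=2, p4=0)
step 3: fire t3:  (p0=5, p1=1, p2=0, p3=2, p4=0) → (p0=7, p1=0, p2=0, p3=2, p4=0)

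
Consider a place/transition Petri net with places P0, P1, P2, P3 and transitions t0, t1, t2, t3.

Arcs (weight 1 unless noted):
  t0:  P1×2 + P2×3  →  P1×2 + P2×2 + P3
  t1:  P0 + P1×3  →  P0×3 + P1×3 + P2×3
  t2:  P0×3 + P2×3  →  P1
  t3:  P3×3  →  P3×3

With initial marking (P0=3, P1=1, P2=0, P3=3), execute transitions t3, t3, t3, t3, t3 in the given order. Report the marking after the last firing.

(P0=3, P1=1, P2=0, P3=3)

step 1: fire t3:  (P0=3, P1=1, P2=0, P3=3) → (P0=3, P1=1, P2=0, P3=3)
step 2: fire t3:  (P0=3, P1=1, P2=0, P3=3) → (P0=3, P1=1, P2=0, P3=3)
step 3: fire t3:  (P0=3, P1=1, P2=0, P3=3) → (P0=3, P1=1, P2=0, P3=3)
step 4: fire t3:  (P0=3, P1=1, P2=0, P3=3) → (P0=3, P1=1, P2=0, P3=3)
step 5: fire t3:  (P0=3, P1=1, P2=0, P3=3) → (P0=3, P1=1, P2=0, P3=3)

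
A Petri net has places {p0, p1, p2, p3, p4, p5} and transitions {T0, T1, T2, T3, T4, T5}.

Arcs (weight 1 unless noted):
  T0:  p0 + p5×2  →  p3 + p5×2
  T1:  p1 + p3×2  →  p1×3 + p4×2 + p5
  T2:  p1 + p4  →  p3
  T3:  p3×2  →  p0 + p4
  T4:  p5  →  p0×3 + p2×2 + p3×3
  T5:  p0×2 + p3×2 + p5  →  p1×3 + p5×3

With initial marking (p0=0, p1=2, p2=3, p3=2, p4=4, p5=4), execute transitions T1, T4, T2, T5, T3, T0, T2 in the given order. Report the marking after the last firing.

step 1: fire T1:  (p0=0, p1=2, p2=3, p3=2, p4=4, p5=4) → (p0=0, p1=4, p2=3, p3=0, p4=6, p5=5)
step 2: fire T4:  (p0=0, p1=4, p2=3, p3=0, p4=6, p5=5) → (p0=3, p1=4, p2=5, p3=3, p4=6, p5=4)
step 3: fire T2:  (p0=3, p1=4, p2=5, p3=3, p4=6, p5=4) → (p0=3, p1=3, p2=5, p3=4, p4=5, p5=4)
step 4: fire T5:  (p0=3, p1=3, p2=5, p3=4, p4=5, p5=4) → (p0=1, p1=6, p2=5, p3=2, p4=5, p5=6)
step 5: fire T3:  (p0=1, p1=6, p2=5, p3=2, p4=5, p5=6) → (p0=2, p1=6, p2=5, p3=0, p4=6, p5=6)
step 6: fire T0:  (p0=2, p1=6, p2=5, p3=0, p4=6, p5=6) → (p0=1, p1=6, p2=5, p3=1, p4=6, p5=6)
step 7: fire T2:  (p0=1, p1=6, p2=5, p3=1, p4=6, p5=6) → (p0=1, p1=5, p2=5, p3=2, p4=5, p5=6)

(p0=1, p1=5, p2=5, p3=2, p4=5, p5=6)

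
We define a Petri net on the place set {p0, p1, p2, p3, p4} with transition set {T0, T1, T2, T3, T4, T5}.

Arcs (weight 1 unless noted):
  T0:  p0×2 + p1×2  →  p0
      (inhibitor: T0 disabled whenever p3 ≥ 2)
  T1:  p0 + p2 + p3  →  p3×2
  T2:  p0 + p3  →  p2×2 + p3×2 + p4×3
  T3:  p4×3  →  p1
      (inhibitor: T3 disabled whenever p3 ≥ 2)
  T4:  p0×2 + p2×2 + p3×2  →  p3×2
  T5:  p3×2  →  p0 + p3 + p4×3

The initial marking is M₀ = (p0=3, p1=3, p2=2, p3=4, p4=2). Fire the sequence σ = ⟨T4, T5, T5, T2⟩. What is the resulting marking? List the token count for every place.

(p0=2, p1=3, p2=2, p3=3, p4=11)

step 1: fire T4:  (p0=3, p1=3, p2=2, p3=4, p4=2) → (p0=1, p1=3, p2=0, p3=4, p4=2)
step 2: fire T5:  (p0=1, p1=3, p2=0, p3=4, p4=2) → (p0=2, p1=3, p2=0, p3=3, p4=5)
step 3: fire T5:  (p0=2, p1=3, p2=0, p3=3, p4=5) → (p0=3, p1=3, p2=0, p3=2, p4=8)
step 4: fire T2:  (p0=3, p1=3, p2=0, p3=2, p4=8) → (p0=2, p1=3, p2=2, p3=3, p4=11)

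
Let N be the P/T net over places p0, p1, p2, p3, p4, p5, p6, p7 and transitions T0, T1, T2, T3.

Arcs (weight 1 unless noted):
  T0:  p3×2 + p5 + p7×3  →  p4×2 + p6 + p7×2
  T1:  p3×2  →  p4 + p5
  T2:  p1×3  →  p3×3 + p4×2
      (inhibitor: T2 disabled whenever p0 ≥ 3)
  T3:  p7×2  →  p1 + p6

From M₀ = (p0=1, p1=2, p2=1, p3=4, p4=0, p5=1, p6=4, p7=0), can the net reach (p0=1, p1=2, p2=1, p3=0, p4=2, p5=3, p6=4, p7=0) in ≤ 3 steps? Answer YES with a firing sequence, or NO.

YES — reachable via ⟨T1, T1⟩ (2 firings)

step 1: fire T1:  (p0=1, p1=2, p2=1, p3=4, p4=0, p5=1, p6=4, p7=0) → (p0=1, p1=2, p2=1, p3=2, p4=1, p5=2, p6=4, p7=0)
step 2: fire T1:  (p0=1, p1=2, p2=1, p3=2, p4=1, p5=2, p6=4, p7=0) → (p0=1, p1=2, p2=1, p3=0, p4=2, p5=3, p6=4, p7=0)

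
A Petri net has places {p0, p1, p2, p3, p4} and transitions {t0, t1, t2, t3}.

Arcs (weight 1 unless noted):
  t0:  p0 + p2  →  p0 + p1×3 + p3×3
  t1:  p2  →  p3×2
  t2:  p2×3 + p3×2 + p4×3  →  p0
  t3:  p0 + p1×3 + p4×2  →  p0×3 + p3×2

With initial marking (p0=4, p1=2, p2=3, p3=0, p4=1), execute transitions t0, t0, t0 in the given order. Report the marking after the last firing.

(p0=4, p1=11, p2=0, p3=9, p4=1)

step 1: fire t0:  (p0=4, p1=2, p2=3, p3=0, p4=1) → (p0=4, p1=5, p2=2, p3=3, p4=1)
step 2: fire t0:  (p0=4, p1=5, p2=2, p3=3, p4=1) → (p0=4, p1=8, p2=1, p3=6, p4=1)
step 3: fire t0:  (p0=4, p1=8, p2=1, p3=6, p4=1) → (p0=4, p1=11, p2=0, p3=9, p4=1)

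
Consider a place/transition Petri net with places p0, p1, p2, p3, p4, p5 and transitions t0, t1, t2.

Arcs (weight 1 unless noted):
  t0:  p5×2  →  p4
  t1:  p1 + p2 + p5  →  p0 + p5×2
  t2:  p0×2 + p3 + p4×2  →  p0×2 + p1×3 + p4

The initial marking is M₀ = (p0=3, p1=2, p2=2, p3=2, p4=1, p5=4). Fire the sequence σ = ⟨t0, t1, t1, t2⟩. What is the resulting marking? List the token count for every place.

step 1: fire t0:  (p0=3, p1=2, p2=2, p3=2, p4=1, p5=4) → (p0=3, p1=2, p2=2, p3=2, p4=2, p5=2)
step 2: fire t1:  (p0=3, p1=2, p2=2, p3=2, p4=2, p5=2) → (p0=4, p1=1, p2=1, p3=2, p4=2, p5=3)
step 3: fire t1:  (p0=4, p1=1, p2=1, p3=2, p4=2, p5=3) → (p0=5, p1=0, p2=0, p3=2, p4=2, p5=4)
step 4: fire t2:  (p0=5, p1=0, p2=0, p3=2, p4=2, p5=4) → (p0=5, p1=3, p2=0, p3=1, p4=1, p5=4)

(p0=5, p1=3, p2=0, p3=1, p4=1, p5=4)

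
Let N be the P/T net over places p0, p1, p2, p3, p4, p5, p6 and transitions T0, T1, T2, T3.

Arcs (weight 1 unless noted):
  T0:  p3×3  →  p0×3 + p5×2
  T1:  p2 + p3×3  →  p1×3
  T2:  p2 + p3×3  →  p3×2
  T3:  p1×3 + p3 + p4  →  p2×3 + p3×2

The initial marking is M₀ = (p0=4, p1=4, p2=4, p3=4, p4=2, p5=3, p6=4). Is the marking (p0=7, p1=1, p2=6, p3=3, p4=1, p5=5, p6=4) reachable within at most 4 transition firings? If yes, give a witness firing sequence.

depth 0: 1 marking
depth 1: 5 markings reached so far
depth 2: 11 markings reached so far
depth 3: 15 markings reached so far
depth 4: 21 markings reached so far
target is not among the 21 markings reachable within 4 steps

NO — not reachable within 4 firings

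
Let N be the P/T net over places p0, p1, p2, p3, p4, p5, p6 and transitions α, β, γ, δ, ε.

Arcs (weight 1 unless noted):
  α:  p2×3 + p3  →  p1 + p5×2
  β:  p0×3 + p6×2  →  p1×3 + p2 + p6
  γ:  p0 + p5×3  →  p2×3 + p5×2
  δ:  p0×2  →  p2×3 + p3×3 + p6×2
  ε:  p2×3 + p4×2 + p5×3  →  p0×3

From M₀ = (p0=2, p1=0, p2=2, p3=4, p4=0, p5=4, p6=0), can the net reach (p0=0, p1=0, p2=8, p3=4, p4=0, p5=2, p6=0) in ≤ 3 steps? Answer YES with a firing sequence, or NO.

step 1: fire γ:  (p0=2, p1=0, p2=2, p3=4, p4=0, p5=4, p6=0) → (p0=1, p1=0, p2=5, p3=4, p4=0, p5=3, p6=0)
step 2: fire γ:  (p0=1, p1=0, p2=5, p3=4, p4=0, p5=3, p6=0) → (p0=0, p1=0, p2=8, p3=4, p4=0, p5=2, p6=0)

YES — reachable via ⟨γ, γ⟩ (2 firings)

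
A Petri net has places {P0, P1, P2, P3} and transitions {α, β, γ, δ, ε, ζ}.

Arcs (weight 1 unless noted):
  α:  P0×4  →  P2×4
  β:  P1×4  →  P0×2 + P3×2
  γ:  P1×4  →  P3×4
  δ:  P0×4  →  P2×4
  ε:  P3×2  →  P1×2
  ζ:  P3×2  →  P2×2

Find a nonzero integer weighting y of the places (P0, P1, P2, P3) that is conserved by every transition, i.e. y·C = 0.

y = (P0:1, P1:1, P2:1, P3:1)

Incidence matrix C (rows=places, cols=transitions):
        α    β    γ    δ    ε    ζ
   P0  -4    2    0   -4    0    0
   P1   0   -4   -4    0    2    0
   P2   4    0    0    4    0    2
   P3   0    2    4    0   -2   -2

Candidate y = [1, 1, 1, 1]; check y·C column-wise:
  col α: 1·-4 + 1·0 + 1·4 + 1·0 = 0
  col β: 1·2 + 1·-4 + 1·0 + 1·2 = 0
  col γ: 1·0 + 1·-4 + 1·0 + 1·4 = 0
  col δ: 1·-4 + 1·0 + 1·4 + 1·0 = 0
  col ε: 1·0 + 1·2 + 1·0 + 1·-2 = 0
  col ζ: 1·0 + 1·0 + 1·2 + 1·-2 = 0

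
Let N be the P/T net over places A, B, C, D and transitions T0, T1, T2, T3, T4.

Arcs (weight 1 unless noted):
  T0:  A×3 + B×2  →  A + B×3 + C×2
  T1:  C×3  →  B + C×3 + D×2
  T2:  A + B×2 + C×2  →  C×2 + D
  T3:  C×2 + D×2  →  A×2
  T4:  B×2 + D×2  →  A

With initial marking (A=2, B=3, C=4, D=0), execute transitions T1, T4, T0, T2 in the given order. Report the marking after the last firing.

step 1: fire T1:  (A=2, B=3, C=4, D=0) → (A=2, B=4, C=4, D=2)
step 2: fire T4:  (A=2, B=4, C=4, D=2) → (A=3, B=2, C=4, D=0)
step 3: fire T0:  (A=3, B=2, C=4, D=0) → (A=1, B=3, C=6, D=0)
step 4: fire T2:  (A=1, B=3, C=6, D=0) → (A=0, B=1, C=6, D=1)

(A=0, B=1, C=6, D=1)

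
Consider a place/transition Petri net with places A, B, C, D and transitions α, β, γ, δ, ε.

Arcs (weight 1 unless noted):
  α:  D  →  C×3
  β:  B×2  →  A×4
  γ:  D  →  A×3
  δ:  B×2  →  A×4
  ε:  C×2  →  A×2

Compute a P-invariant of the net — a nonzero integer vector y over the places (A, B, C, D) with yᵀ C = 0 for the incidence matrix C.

y = (A:1, B:2, C:1, D:3)

Incidence matrix C (rows=places, cols=transitions):
        α    β    γ    δ    ε
    A   0    4    3    4    2
    B   0   -2    0   -2    0
    C   3    0    0    0   -2
    D  -1    0   -1    0    0

Candidate y = [1, 2, 1, 3]; check y·C column-wise:
  col α: 1·0 + 2·0 + 1·3 + 3·-1 = 0
  col β: 1·4 + 2·-2 + 1·0 + 3·0 = 0
  col γ: 1·3 + 2·0 + 1·0 + 3·-1 = 0
  col δ: 1·4 + 2·-2 + 1·0 + 3·0 = 0
  col ε: 1·2 + 2·0 + 1·-2 + 3·0 = 0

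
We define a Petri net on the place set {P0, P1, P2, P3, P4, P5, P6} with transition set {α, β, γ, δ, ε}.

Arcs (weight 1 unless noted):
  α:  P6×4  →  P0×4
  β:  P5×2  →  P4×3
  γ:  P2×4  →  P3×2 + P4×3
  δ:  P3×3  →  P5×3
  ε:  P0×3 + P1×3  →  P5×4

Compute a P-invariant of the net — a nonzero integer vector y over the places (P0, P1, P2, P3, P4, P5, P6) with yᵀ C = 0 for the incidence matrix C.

y = (P0:0, P1:4, P2:3, P3:3, P4:2, P5:3, P6:0)

Incidence matrix C (rows=places, cols=transitions):
        α    β    γ    δ    ε
   P0   4    0    0    0   -3
   P1   0    0    0    0   -3
   P2   0    0   -4    0    0
   P3   0    0    2   -3    0
   P4   0    3    3    0    0
   P5   0   -2    0    3    4
   P6  -4    0    0    0    0

Candidate y = [0, 4, 3, 3, 2, 3, 0]; check y·C column-wise:
  col α: 0·4 + 4·0 + 3·0 + 3·0 + 2·0 + 3·0 + 0·-4 = 0
  col β: 4·0 + 3·0 + 3·0 + 2·3 + 3·-2 = 0
  col γ: 4·0 + 3·-4 + 3·2 + 2·3 + 3·0 = 0
  col δ: 4·0 + 3·0 + 3·-3 + 2·0 + 3·3 = 0
  col ε: 0·-3 + 4·-3 + 3·0 + 3·0 + 2·0 + 3·4 = 0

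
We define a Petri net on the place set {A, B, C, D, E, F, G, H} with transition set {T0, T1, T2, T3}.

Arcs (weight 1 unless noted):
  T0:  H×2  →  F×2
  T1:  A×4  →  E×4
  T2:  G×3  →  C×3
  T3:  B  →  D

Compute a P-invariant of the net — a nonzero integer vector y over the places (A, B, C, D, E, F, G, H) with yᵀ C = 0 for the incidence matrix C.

y = (A:0, B:1, C:0, D:1, E:0, F:0, G:0, H:0)

Incidence matrix C (rows=places, cols=transitions):
       T0   T1   T2   T3
    A   0   -4    0    0
    B   0    0    0   -1
    C   0    0    3    0
    D   0    0    0    1
    E   0    4    0    0
    F   2    0    0    0
    G   0    0   -3    0
    H  -2    0    0    0

Candidate y = [0, 1, 0, 1, 0, 0, 0, 0]; check y·C column-wise:
  col T0: 1·0 + 1·0 + 0·2 + 0·-2 = 0
  col T1: 0·-4 + 1·0 + 1·0 + 0·4 = 0
  col T2: 1·0 + 0·3 + 1·0 + 0·-3 = 0
  col T3: 1·-1 + 1·1 = 0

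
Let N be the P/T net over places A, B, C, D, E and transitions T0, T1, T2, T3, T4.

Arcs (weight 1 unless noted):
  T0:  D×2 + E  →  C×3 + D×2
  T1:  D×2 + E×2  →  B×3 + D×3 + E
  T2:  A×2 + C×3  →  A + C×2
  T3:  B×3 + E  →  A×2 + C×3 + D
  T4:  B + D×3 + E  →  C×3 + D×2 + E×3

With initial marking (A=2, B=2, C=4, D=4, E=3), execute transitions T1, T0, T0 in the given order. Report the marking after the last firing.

step 1: fire T1:  (A=2, B=2, C=4, D=4, E=3) → (A=2, B=5, C=4, D=5, E=2)
step 2: fire T0:  (A=2, B=5, C=4, D=5, E=2) → (A=2, B=5, C=7, D=5, E=1)
step 3: fire T0:  (A=2, B=5, C=7, D=5, E=1) → (A=2, B=5, C=10, D=5, E=0)

(A=2, B=5, C=10, D=5, E=0)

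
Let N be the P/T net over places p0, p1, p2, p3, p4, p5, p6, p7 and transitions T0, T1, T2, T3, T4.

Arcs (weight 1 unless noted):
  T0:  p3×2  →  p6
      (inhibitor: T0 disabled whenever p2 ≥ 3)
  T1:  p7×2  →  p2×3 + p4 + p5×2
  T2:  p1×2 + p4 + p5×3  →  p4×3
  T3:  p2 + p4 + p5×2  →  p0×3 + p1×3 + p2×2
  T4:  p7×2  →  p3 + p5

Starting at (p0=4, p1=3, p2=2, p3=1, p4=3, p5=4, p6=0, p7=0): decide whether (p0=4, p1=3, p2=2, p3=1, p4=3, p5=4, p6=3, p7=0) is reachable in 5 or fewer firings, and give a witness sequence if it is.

NO — not reachable within 5 firings

depth 0: 1 marking
depth 1: 3 markings reached so far
depth 2: 4 markings reached so far
depth 3: 4 markings reached so far
(frontier empty at depth 3; search complete)
target is not among the 4 markings reachable within 5 steps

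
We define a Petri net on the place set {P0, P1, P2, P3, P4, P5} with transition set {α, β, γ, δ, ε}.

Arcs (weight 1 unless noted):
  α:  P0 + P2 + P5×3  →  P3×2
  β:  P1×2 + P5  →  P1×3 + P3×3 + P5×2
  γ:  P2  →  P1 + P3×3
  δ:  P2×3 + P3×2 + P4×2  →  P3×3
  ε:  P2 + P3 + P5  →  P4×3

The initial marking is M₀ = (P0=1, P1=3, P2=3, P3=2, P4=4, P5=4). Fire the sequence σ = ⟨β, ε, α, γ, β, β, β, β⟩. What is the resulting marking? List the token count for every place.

step 1: fire β:  (P0=1, P1=3, P2=3, P3=2, P4=4, P5=4) → (P0=1, P1=4, P2=3, P3=5, P4=4, P5=5)
step 2: fire ε:  (P0=1, P1=4, P2=3, P3=5, P4=4, P5=5) → (P0=1, P1=4, P2=2, P3=4, P4=7, P5=4)
step 3: fire α:  (P0=1, P1=4, P2=2, P3=4, P4=7, P5=4) → (P0=0, P1=4, P2=1, P3=6, P4=7, P5=1)
step 4: fire γ:  (P0=0, P1=4, P2=1, P3=6, P4=7, P5=1) → (P0=0, P1=5, P2=0, P3=9, P4=7, P5=1)
step 5: fire β:  (P0=0, P1=5, P2=0, P3=9, P4=7, P5=1) → (P0=0, P1=6, P2=0, P3=12, P4=7, P5=2)
step 6: fire β:  (P0=0, P1=6, P2=0, P3=12, P4=7, P5=2) → (P0=0, P1=7, P2=0, P3=15, P4=7, P5=3)
step 7: fire β:  (P0=0, P1=7, P2=0, P3=15, P4=7, P5=3) → (P0=0, P1=8, P2=0, P3=18, P4=7, P5=4)
step 8: fire β:  (P0=0, P1=8, P2=0, P3=18, P4=7, P5=4) → (P0=0, P1=9, P2=0, P3=21, P4=7, P5=5)

(P0=0, P1=9, P2=0, P3=21, P4=7, P5=5)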